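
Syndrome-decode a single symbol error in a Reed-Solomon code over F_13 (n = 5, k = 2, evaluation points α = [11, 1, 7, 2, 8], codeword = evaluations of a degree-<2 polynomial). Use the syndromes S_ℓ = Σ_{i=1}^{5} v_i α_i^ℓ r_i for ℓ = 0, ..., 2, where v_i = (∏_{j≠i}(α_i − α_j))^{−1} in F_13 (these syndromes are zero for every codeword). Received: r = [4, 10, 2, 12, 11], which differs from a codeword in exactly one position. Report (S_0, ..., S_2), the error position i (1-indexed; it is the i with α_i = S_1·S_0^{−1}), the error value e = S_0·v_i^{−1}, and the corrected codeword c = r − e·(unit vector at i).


S = (2, 1, 7), error at position 3, error magnitude e = 6, c = [4, 10, 9, 12, 11].

Step 1: column multipliers v_i = (∏_{j≠i}(α_i − α_j))^{−1} mod 13.
  i = 1 (α = 11): (11−1)(11−7)(11−2)(11−8) = 10·4·9·3 = 1080 ≡ 1, so v_1 = 1^{−1} = 1 (mod 13).
  i = 2 (α = 1): (1−11)(1−7)(1−2)(1−8) = (−10)·(−6)·(−1)·(−7) = 420 ≡ 4, so v_2 = 4^{−1} = 10 (mod 13).
  i = 3 (α = 7): (7−11)(7−1)(7−2)(7−8) = (−4)·6·5·(−1) = 120 ≡ 3, so v_3 = 3^{−1} = 9 (mod 13).
  i = 4 (α = 2): (2−11)(2−1)(2−7)(2−8) = (−9)·1·(−5)·(−6) = −270 ≡ 3, so v_4 = 3^{−1} = 9 (mod 13).
  i = 5 (α = 8): (8−11)(8−1)(8−7)(8−2) = (−3)·7·1·6 = −126 ≡ 4, so v_5 = 4^{−1} = 10 (mod 13).
  v = [1, 10, 9, 9, 10].
Step 2: syndromes of r = [4, 10, 2, 12, 11] (all sums mod 13).
  S_0 = Σ v_i r_i = 1·4 + 10·10 + 9·2 + 9·12 + 10·11 = 340 ≡ 2.
  S_1 = Σ v_i α_i r_i = 1·11·4 + 10·1·10 + 9·7·2 + 9·2·12 + 10·8·11 = 1366 ≡ 1.
  α_i^2 mod 13 = [4, 1, 10, 4, 12].
  S_2 = Σ v_i α_i^2 r_i = 1·4·4 + 10·1·10 + 9·10·2 + 9·4·12 + 10·12·11 = 2048 ≡ 7.
  S = (2, 1, 7) ≠ 0, so r is not a codeword (an error is present).
Step 3: locate the error. For a single error e at position i, S_ℓ = v_i·e·α_i^ℓ, so α_err = S_1/S_0.
  S_0^{−1} = 2^{−1} = 7 (mod 13), so α_err = 1·7 = 7 ≡ 7 = α_3. Error position i = 3.
  Consistency check: S_2/S_1 = 7·1 = 7 ≡ 7 = α_err ✓ (single-error assumption holds).
Step 4: error magnitude e = S_0/v_3 = S_0·∏_{j≠3}(α_3 − α_j) = 2·3 = 6 ≡ 6 (mod 13).
Step 5: correct position 3: c_3 = r_3 − e = 2 − 6 ≡ 9 (mod 13). Hence c = [4, 10, 9, 12, 11].
  Check: interpolating c through the α_i gives m(x) = 8 + 2·x (degree < 2) with m(α_i) = c_i for every i, so c is indeed a codeword.


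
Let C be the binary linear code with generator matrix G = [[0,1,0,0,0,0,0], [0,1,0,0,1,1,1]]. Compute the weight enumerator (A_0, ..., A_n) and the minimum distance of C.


Weight distribution: A_0 = 1, A_1 = 1, A_3 = 1, A_4 = 1. Minimum distance d = 1.

Enumerate all 2^2 = 4 messages m ∈ F_2^2.
For each, compute codeword c = mG in F_2^7, then tally its weight.
  m = 00 → c = 0000000, weight = 0.
  m = 10 → c = 0100000, weight = 1.
  m = 01 → c = 0100111, weight = 4.
  m = 11 → c = 0000111, weight = 3.
Tally weights:
  weight 0: 1 codewords.
  weight 1: 1 codewords.
  weight 3: 1 codewords.
  weight 4: 1 codewords.
Minimum distance d = smallest w > 0 with A_w > 0 = 1.
Sanity: Σ A_w = 4 = 2^2 = 4 ✓.


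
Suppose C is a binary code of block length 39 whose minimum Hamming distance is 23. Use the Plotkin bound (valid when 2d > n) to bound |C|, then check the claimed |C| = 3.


Plotkin bound M ≤ 6; given |C| = 3 ≤ bound (satisfied).

Check applicability: 2d = 46, n = 39.
2d − n = 7 > 0, so Plotkin applies.
Compute d/(2d−n) = 23/7 ≈ 3.2857.
⌊d/(2d−n)⌋ = 3.
Plotkin bound: M ≤ 2·3 = 6.
Given |C| = 3, check: satisfied.
This |C| is below the Plotkin bound.


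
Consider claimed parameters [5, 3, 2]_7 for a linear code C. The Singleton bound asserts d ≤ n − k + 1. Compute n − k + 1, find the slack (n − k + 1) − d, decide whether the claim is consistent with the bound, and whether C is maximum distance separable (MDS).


Singleton RHS = n − k + 1 = 3, slack = 1, bound satisfied, not MDS.

Singleton bound: d ≤ n − k + 1.
Here n = 5, k = 3, so n − k + 1 = 3.
Given d = 2, check d ≤ 3: YES.
Slack = (n − k + 1) − d = 1.
The code is NOT MDS (slack = 1 > 0).
Description: the claimed parameters are [5, 3, 2]_7; such a code would be non-MDS.


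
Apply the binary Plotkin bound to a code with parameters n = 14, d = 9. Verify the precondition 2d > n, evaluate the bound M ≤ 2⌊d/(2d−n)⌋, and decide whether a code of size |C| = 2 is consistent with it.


Plotkin bound M ≤ 4; given |C| = 2 ≤ bound (satisfied).

Check applicability: 2d = 18, n = 14.
2d − n = 4 > 0, so Plotkin applies.
Compute d/(2d−n) = 9/4 ≈ 2.2500.
⌊d/(2d−n)⌋ = 2.
Plotkin bound: M ≤ 2·2 = 4.
Given |C| = 2, check: satisfied.
This |C| is below the Plotkin bound.


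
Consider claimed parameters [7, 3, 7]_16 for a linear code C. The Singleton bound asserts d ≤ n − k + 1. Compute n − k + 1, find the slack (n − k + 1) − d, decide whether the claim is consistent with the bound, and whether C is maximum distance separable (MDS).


Singleton RHS = n − k + 1 = 5, slack = -2, bound violated (no such code; not MDS).

Singleton bound: d ≤ n − k + 1.
Here n = 7, k = 3, so n − k + 1 = 5.
Given d = 7, check d ≤ 5: NO.
Slack = (n − k + 1) − d = -2.
The slack is negative: d = 7 exceeds n − k + 1 = 5 by 2, so the Singleton bound is violated and no linear [7, 3, 7]_16 code can exist. In particular it is not MDS (MDS requires d = n − k + 1 exactly).
Description: the claimed parameters are [7, 3, 7]_16; such a code would be impossible (violates the Singleton bound).


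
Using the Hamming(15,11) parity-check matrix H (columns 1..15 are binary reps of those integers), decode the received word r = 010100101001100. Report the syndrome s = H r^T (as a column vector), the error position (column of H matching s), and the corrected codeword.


s = (1, 0, 0, 1)^T, error position = 9, corrected codeword c = 010100100001100

Compute s = H r^T mod 2 one row at a time:
  s_1 = 0 + 1 + 0 + 0 + 1 + 1 + 0 + 0 = 3 ≡ 1 (mod 2).
  s_2 = 1 + 0 + 0 + 1 + 1 + 1 + 0 + 0 = 4 ≡ 0 (mod 2).
  s_3 = 1 + 0 + 0 + 1 + 0 + 0 + 0 + 0 = 2 ≡ 0 (mod 2).
  s_4 = 0 + 0 + 0 + 1 + 1 + 0 + 1 + 0 = 3 ≡ 1 (mod 2).
s = (1, 0, 0, 1)^T — this equals column 9 of H (binary 1001), so error is at position 9.
Correct: flip bit 9 of r = 010100101001100 to get c = 010100100001100.


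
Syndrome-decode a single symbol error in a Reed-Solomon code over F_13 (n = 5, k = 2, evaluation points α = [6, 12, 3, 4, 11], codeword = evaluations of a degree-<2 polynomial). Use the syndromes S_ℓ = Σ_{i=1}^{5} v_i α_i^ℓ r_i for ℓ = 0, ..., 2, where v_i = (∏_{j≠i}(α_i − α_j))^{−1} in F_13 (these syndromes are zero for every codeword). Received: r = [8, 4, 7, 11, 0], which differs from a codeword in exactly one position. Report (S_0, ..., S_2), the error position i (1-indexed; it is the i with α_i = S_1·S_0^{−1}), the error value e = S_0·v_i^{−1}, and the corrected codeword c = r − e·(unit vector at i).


S = (12, 7, 3), error at position 1, error magnitude e = 2, c = [6, 4, 7, 11, 0].

Step 1: column multipliers v_i = (∏_{j≠i}(α_i − α_j))^{−1} mod 13.
  i = 1 (α = 6): (6−12)(6−3)(6−4)(6−11) = (−6)·3·2·(−5) = 180 ≡ 11, so v_1 = 11^{−1} = 6 (mod 13).
  i = 2 (α = 12): (12−6)(12−3)(12−4)(12−11) = 6·9·8·1 = 432 ≡ 3, so v_2 = 3^{−1} = 9 (mod 13).
  i = 3 (α = 3): (3−6)(3−12)(3−4)(3−11) = (−3)·(−9)·(−1)·(−8) = 216 ≡ 8, so v_3 = 8^{−1} = 5 (mod 13).
  i = 4 (α = 4): (4−6)(4−12)(4−3)(4−11) = (−2)·(−8)·1·(−7) = −112 ≡ 5, so v_4 = 5^{−1} = 8 (mod 13).
  i = 5 (α = 11): (11−6)(11−12)(11−3)(11−4) = 5·(−1)·8·7 = −280 ≡ 6, so v_5 = 6^{−1} = 11 (mod 13).
  v = [6, 9, 5, 8, 11].
Step 2: syndromes of r = [8, 4, 7, 11, 0] (all sums mod 13).
  S_0 = Σ v_i r_i = 6·8 + 9·4 + 5·7 + 8·11 + 11·0 = 207 ≡ 12.
  S_1 = Σ v_i α_i r_i = 6·6·8 + 9·12·4 + 5·3·7 + 8·4·11 + 11·11·0 = 1177 ≡ 7.
  α_i^2 mod 13 = [10, 1, 9, 3, 4].
  S_2 = Σ v_i α_i^2 r_i = 6·10·8 + 9·1·4 + 5·9·7 + 8·3·11 + 11·4·0 = 1095 ≡ 3.
  S = (12, 7, 3) ≠ 0, so r is not a codeword (an error is present).
Step 3: locate the error. For a single error e at position i, S_ℓ = v_i·e·α_i^ℓ, so α_err = S_1/S_0.
  S_0^{−1} = 12^{−1} = 12 (mod 13), so α_err = 7·12 = 84 ≡ 6 = α_1. Error position i = 1.
  Consistency check: S_2/S_1 = 3·2 = 6 ≡ 6 = α_err ✓ (single-error assumption holds).
Step 4: error magnitude e = S_0/v_1 = S_0·∏_{j≠1}(α_1 − α_j) = 12·11 = 132 ≡ 2 (mod 13).
Step 5: correct position 1: c_1 = r_1 − e = 8 − 2 ≡ 6 (mod 13). Hence c = [6, 4, 7, 11, 0].
  Check: interpolating c through the α_i gives m(x) = 8 + 4·x (degree < 2) with m(α_i) = c_i for every i, so c is indeed a codeword.


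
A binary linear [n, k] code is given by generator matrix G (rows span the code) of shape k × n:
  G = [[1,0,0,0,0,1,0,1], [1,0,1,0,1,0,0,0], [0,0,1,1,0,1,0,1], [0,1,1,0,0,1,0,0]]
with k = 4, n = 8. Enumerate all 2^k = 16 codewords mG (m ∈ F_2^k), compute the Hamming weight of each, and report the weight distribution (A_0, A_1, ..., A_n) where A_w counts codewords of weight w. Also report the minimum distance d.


Weight distribution: A_0 = 1, A_2 = 1, A_3 = 6, A_4 = 5, A_5 = 2, A_6 = 1. Minimum distance d = 2.

Enumerate all 2^4 = 16 messages m ∈ F_2^4.
For each, compute codeword c = mG in F_2^8, then tally its weight.
  m = 0000 → c = 00000000, weight = 0.
  m = 1000 → c = 10000101, weight = 3.
  m = 0100 → c = 10101000, weight = 3.
  m = 1100 → c = 00101101, weight = 4.
  m = 0010 → c = 00110101, weight = 4.
  m = 1010 → c = 10110000, weight = 3.
  m = 0110 → c = 10011101, weight = 5.
  m = 1110 → c = 00011000, weight = 2.
  m = 0001 → c = 01100100, weight = 3.
  m = 1001 → c = 11100001, weight = 4.
  m = 0101 → c = 11001100, weight = 4.
  m = 1101 → c = 01001001, weight = 3.
  m = 0011 → c = 01010001, weight = 3.
  m = 1011 → c = 11010100, weight = 4.
  m = 0111 → c = 11111001, weight = 6.
  m = 1111 → c = 01111100, weight = 5.
Tally weights:
  weight 0: 1 codewords.
  weight 2: 1 codewords.
  weight 3: 6 codewords.
  weight 4: 5 codewords.
  weight 5: 2 codewords.
  weight 6: 1 codewords.
Minimum distance d = smallest w > 0 with A_w > 0 = 2.
Sanity: Σ A_w = 16 = 2^4 = 16 ✓.


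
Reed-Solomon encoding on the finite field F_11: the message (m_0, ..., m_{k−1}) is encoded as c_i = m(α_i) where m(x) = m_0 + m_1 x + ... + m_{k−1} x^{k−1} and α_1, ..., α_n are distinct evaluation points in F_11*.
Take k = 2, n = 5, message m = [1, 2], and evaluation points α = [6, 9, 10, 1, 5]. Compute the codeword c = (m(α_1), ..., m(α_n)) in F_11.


c = [2, 8, 10, 3, 0]

Message polynomial: m(x) = 1 + 2·x (mod 11).
For each evaluation point α_i, compute m(α_i) mod 11:
  α_1 = 6: Horner steps 2 → 2, so m(6) = 2.
  α_2 = 9: Horner steps 2 → 8, so m(9) = 8.
  α_3 = 10: Horner steps 2 → 10, so m(10) = 10.
  α_4 = 1: Horner steps 2 → 3, so m(1) = 3.
  α_5 = 5: Horner steps 2 → 0, so m(5) = 0.
Codeword c = [2, 8, 10, 3, 0] ∈ F_11^5.


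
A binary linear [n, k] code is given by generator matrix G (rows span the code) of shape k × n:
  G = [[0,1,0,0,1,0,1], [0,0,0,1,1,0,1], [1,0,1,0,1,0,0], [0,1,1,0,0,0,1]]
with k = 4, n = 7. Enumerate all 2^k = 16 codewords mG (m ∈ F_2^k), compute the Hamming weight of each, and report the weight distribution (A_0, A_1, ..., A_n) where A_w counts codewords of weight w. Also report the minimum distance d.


Weight distribution: A_0 = 1, A_1 = 1, A_2 = 2, A_3 = 6, A_4 = 5, A_5 = 1. Minimum distance d = 1.

Enumerate all 2^4 = 16 messages m ∈ F_2^4.
For each, compute codeword c = mG in F_2^7, then tally its weight.
  m = 0000 → c = 0000000, weight = 0.
  m = 1000 → c = 0100101, weight = 3.
  m = 0100 → c = 0001101, weight = 3.
  m = 1100 → c = 0101000, weight = 2.
  m = 0010 → c = 1010100, weight = 3.
  m = 1010 → c = 1110001, weight = 4.
  m = 0110 → c = 1011001, weight = 4.
  m = 1110 → c = 1111100, weight = 5.
  m = 0001 → c = 0110001, weight = 3.
  m = 1001 → c = 0010100, weight = 2.
  m = 0101 → c = 0111100, weight = 4.
  m = 1101 → c = 0011001, weight = 3.
  m = 0011 → c = 1100101, weight = 4.
  m = 1011 → c = 1000000, weight = 1.
  m = 0111 → c = 1101000, weight = 3.
  m = 1111 → c = 1001101, weight = 4.
Tally weights:
  weight 0: 1 codewords.
  weight 1: 1 codewords.
  weight 2: 2 codewords.
  weight 3: 6 codewords.
  weight 4: 5 codewords.
  weight 5: 1 codewords.
Minimum distance d = smallest w > 0 with A_w > 0 = 1.
Sanity: Σ A_w = 16 = 2^4 = 16 ✓.


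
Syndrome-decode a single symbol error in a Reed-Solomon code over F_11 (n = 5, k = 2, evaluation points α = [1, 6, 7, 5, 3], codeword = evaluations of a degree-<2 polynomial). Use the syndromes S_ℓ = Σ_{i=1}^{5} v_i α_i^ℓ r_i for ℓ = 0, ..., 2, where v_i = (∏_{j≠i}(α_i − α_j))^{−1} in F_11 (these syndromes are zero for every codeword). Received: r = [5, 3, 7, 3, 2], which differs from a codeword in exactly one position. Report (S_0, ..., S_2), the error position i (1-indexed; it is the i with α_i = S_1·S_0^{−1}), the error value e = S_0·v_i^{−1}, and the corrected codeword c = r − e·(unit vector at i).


S = (3, 4, 9), error at position 4, error magnitude e = 4, c = [5, 3, 7, 10, 2].

Step 1: column multipliers v_i = (∏_{j≠i}(α_i − α_j))^{−1} mod 11.
  i = 1 (α = 1): (1−6)(1−7)(1−5)(1−3) = (−5)·(−6)·(−4)·(−2) = 240 ≡ 9, so v_1 = 9^{−1} = 5 (mod 11).
  i = 2 (α = 6): (6−1)(6−7)(6−5)(6−3) = 5·(−1)·1·3 = −15 ≡ 7, so v_2 = 7^{−1} = 8 (mod 11).
  i = 3 (α = 7): (7−1)(7−6)(7−5)(7−3) = 6·1·2·4 = 48 ≡ 4, so v_3 = 4^{−1} = 3 (mod 11).
  i = 4 (α = 5): (5−1)(5−6)(5−7)(5−3) = 4·(−1)·(−2)·2 = 16 ≡ 5, so v_4 = 5^{−1} = 9 (mod 11).
  i = 5 (α = 3): (3−1)(3−6)(3−7)(3−5) = 2·(−3)·(−4)·(−2) = −48 ≡ 7, so v_5 = 7^{−1} = 8 (mod 11).
  v = [5, 8, 3, 9, 8].
Step 2: syndromes of r = [5, 3, 7, 3, 2] (all sums mod 11).
  S_0 = Σ v_i r_i = 5·5 + 8·3 + 3·7 + 9·3 + 8·2 = 113 ≡ 3.
  S_1 = Σ v_i α_i r_i = 5·1·5 + 8·6·3 + 3·7·7 + 9·5·3 + 8·3·2 = 499 ≡ 4.
  α_i^2 mod 11 = [1, 3, 5, 3, 9].
  S_2 = Σ v_i α_i^2 r_i = 5·1·5 + 8·3·3 + 3·5·7 + 9·3·3 + 8·9·2 = 427 ≡ 9.
  S = (3, 4, 9) ≠ 0, so r is not a codeword (an error is present).
Step 3: locate the error. For a single error e at position i, S_ℓ = v_i·e·α_i^ℓ, so α_err = S_1/S_0.
  S_0^{−1} = 3^{−1} = 4 (mod 11), so α_err = 4·4 = 16 ≡ 5 = α_4. Error position i = 4.
  Consistency check: S_2/S_1 = 9·3 = 27 ≡ 5 = α_err ✓ (single-error assumption holds).
Step 4: error magnitude e = S_0/v_4 = S_0·∏_{j≠4}(α_4 − α_j) = 3·5 = 15 ≡ 4 (mod 11).
Step 5: correct position 4: c_4 = r_4 − e = 3 − 4 ≡ 10 (mod 11). Hence c = [5, 3, 7, 10, 2].
  Check: interpolating c through the α_i gives m(x) = 1 + 4·x (degree < 2) with m(α_i) = c_i for every i, so c is indeed a codeword.


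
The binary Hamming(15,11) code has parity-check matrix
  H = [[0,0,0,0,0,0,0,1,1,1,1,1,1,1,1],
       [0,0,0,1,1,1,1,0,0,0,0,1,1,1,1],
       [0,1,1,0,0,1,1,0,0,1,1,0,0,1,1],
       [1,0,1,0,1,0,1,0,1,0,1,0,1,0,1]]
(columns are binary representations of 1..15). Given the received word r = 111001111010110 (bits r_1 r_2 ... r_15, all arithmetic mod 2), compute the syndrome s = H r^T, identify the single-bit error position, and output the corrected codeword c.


s = (1, 0, 0, 0)^T, error position = 8, corrected codeword c = 111001101010110

Compute s = H r^T mod 2 one row at a time:
  s_1 = 1 + 1 + 0 + 1 + 0 + 1 + 1 + 0 = 5 ≡ 1 (mod 2).
  s_2 = 0 + 0 + 1 + 1 + 0 + 1 + 1 + 0 = 4 ≡ 0 (mod 2).
  s_3 = 1 + 1 + 1 + 1 + 0 + 1 + 1 + 0 = 6 ≡ 0 (mod 2).
  s_4 = 1 + 1 + 0 + 1 + 1 + 1 + 1 + 0 = 6 ≡ 0 (mod 2).
s = (1, 0, 0, 0)^T — this equals column 8 of H (binary 1000), so error is at position 8.
Correct: flip bit 8 of r = 111001111010110 to get c = 111001101010110.


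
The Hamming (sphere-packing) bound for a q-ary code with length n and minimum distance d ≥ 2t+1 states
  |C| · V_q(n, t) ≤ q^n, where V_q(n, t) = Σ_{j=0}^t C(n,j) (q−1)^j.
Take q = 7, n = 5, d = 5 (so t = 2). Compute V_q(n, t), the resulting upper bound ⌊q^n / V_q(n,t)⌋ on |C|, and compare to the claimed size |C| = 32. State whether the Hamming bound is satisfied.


V_q(n, t) = 391, q^n = 16807, Hamming bound = 42, |C| = 32 ≤ bound (satisfied).

Step 1: Compute V_q(n, t) = Σ_{j=0}^2 C(n, j) (q−1)^j.
  j = 0: C(5,0)·(6)^0 = 1·1 = 1.
  j = 1: C(5,1)·(6)^1 = 5·6 = 30.
  j = 2: C(5,2)·(6)^2 = 10·36 = 360.
  V_q(n, t) = 1 + 30 + 360 = 391.
Step 2: q^n = 7^5 = 16807.
Step 3: Hamming bound ⌊q^n / V_q(n,t)⌋ = ⌊16807/391⌋ = 42.
Step 4: Compare |C| = 32 to 42: satisfied.
The claimed |C| lies below the Hamming bound.


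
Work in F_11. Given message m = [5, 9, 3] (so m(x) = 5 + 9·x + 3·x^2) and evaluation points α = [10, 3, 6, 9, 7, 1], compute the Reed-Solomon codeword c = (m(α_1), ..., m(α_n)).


c = [10, 4, 2, 10, 6, 6]

Message polynomial: m(x) = 5 + 9·x + 3·x^2 (mod 11).
For each evaluation point α_i, compute m(α_i) mod 11:
  α_1 = 10: Horner steps 3 → 6 → 10, so m(10) = 10.
  α_2 = 3: Horner steps 3 → 7 → 4, so m(3) = 4.
  α_3 = 6: Horner steps 3 → 5 → 2, so m(6) = 2.
  α_4 = 9: Horner steps 3 → 3 → 10, so m(9) = 10.
  α_5 = 7: Horner steps 3 → 8 → 6, so m(7) = 6.
  α_6 = 1: Horner steps 3 → 1 → 6, so m(1) = 6.
Codeword c = [10, 4, 2, 10, 6, 6] ∈ F_11^6.


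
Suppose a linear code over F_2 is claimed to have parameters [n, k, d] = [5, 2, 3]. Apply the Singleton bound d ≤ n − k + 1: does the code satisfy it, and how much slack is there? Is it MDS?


Singleton RHS = n − k + 1 = 4, slack = 1, bound satisfied, not MDS.

Singleton bound: d ≤ n − k + 1.
Here n = 5, k = 2, so n − k + 1 = 4.
Given d = 3, check d ≤ 4: YES.
Slack = (n − k + 1) − d = 1.
The code is NOT MDS (slack = 1 > 0).
Description: the claimed parameters are [5, 2, 3]_2; such a code would be non-MDS.


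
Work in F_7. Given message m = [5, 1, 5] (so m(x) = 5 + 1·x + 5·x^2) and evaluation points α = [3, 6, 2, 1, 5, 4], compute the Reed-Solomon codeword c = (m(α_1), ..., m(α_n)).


c = [4, 2, 6, 4, 2, 5]

Message polynomial: m(x) = 5 + 1·x + 5·x^2 (mod 7).
For each evaluation point α_i, compute m(α_i) mod 7:
  α_1 = 3: Horner steps 5 → 2 → 4, so m(3) = 4.
  α_2 = 6: Horner steps 5 → 3 → 2, so m(6) = 2.
  α_3 = 2: Horner steps 5 → 4 → 6, so m(2) = 6.
  α_4 = 1: Horner steps 5 → 6 → 4, so m(1) = 4.
  α_5 = 5: Horner steps 5 → 5 → 2, so m(5) = 2.
  α_6 = 4: Horner steps 5 → 0 → 5, so m(4) = 5.
Codeword c = [4, 2, 6, 4, 2, 5] ∈ F_7^6.


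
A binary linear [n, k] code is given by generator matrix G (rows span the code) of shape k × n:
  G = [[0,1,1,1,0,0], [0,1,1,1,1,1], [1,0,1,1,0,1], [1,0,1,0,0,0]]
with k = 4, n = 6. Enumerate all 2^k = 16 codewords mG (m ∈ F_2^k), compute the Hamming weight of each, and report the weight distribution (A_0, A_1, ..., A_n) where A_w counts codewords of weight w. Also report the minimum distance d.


Weight distribution: A_0 = 1, A_2 = 4, A_3 = 6, A_4 = 3, A_5 = 2. Minimum distance d = 2.

Enumerate all 2^4 = 16 messages m ∈ F_2^4.
For each, compute codeword c = mG in F_2^6, then tally its weight.
  m = 0000 → c = 000000, weight = 0.
  m = 1000 → c = 011100, weight = 3.
  m = 0100 → c = 011111, weight = 5.
  m = 1100 → c = 000011, weight = 2.
  m = 0010 → c = 101101, weight = 4.
  m = 1010 → c = 110001, weight = 3.
  m = 0110 → c = 110010, weight = 3.
  m = 1110 → c = 101110, weight = 4.
  m = 0001 → c = 101000, weight = 2.
  m = 1001 → c = 110100, weight = 3.
  m = 0101 → c = 110111, weight = 5.
  m = 1101 → c = 101011, weight = 4.
  m = 0011 → c = 000101, weight = 2.
  m = 1011 → c = 011001, weight = 3.
  m = 0111 → c = 011010, weight = 3.
  m = 1111 → c = 000110, weight = 2.
Tally weights:
  weight 0: 1 codewords.
  weight 2: 4 codewords.
  weight 3: 6 codewords.
  weight 4: 3 codewords.
  weight 5: 2 codewords.
Minimum distance d = smallest w > 0 with A_w > 0 = 2.
Sanity: Σ A_w = 16 = 2^4 = 16 ✓.


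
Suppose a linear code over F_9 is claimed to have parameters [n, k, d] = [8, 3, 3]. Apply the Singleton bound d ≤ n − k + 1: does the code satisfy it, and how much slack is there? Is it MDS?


Singleton RHS = n − k + 1 = 6, slack = 3, bound satisfied, not MDS.

Singleton bound: d ≤ n − k + 1.
Here n = 8, k = 3, so n − k + 1 = 6.
Given d = 3, check d ≤ 6: YES.
Slack = (n − k + 1) − d = 3.
The code is NOT MDS (slack = 3 > 0).
Description: the claimed parameters are [8, 3, 3]_9; such a code would be non-MDS.


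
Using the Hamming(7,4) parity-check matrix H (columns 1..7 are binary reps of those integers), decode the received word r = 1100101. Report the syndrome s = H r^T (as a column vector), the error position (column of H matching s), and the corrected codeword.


s = (0, 0, 1)^T, error position = 1, corrected codeword c = 0100101

Compute s = H r^T mod 2 one row at a time:
  s_1 = 0 + 1 + 0 + 1 = 2 ≡ 0 (mod 2).
  s_2 = 1 + 0 + 0 + 1 = 2 ≡ 0 (mod 2).
  s_3 = 1 + 0 + 1 + 1 = 3 ≡ 1 (mod 2).
s = (0, 0, 1)^T — this equals column 1 of H (binary 001), so error is at position 1.
Correct: flip bit 1 of r = 1100101 to get c = 0100101.


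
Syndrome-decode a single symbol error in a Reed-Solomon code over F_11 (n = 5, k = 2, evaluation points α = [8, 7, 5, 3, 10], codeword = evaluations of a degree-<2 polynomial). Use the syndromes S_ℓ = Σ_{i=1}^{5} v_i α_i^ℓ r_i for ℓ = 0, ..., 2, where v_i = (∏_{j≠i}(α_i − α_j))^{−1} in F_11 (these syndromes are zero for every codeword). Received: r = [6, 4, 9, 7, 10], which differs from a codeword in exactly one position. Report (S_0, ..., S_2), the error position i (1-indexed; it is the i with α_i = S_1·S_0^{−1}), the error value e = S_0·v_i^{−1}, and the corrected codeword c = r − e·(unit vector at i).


S = (7, 2, 10), error at position 3, error magnitude e = 9, c = [6, 4, 0, 7, 10].

Step 1: column multipliers v_i = (∏_{j≠i}(α_i − α_j))^{−1} mod 11.
  i = 1 (α = 8): (8−7)(8−5)(8−3)(8−10) = 1·3·5·(−2) = −30 ≡ 3, so v_1 = 3^{−1} = 4 (mod 11).
  i = 2 (α = 7): (7−8)(7−5)(7−3)(7−10) = (−1)·2·4·(−3) = 24 ≡ 2, so v_2 = 2^{−1} = 6 (mod 11).
  i = 3 (α = 5): (5−8)(5−7)(5−3)(5−10) = (−3)·(−2)·2·(−5) = −60 ≡ 6, so v_3 = 6^{−1} = 2 (mod 11).
  i = 4 (α = 3): (3−8)(3−7)(3−5)(3−10) = (−5)·(−4)·(−2)·(−7) = 280 ≡ 5, so v_4 = 5^{−1} = 9 (mod 11).
  i = 5 (α = 10): (10−8)(10−7)(10−5)(10−3) = 2·3·5·7 = 210 ≡ 1, so v_5 = 1^{−1} = 1 (mod 11).
  v = [4, 6, 2, 9, 1].
Step 2: syndromes of r = [6, 4, 9, 7, 10] (all sums mod 11).
  S_0 = Σ v_i r_i = 4·6 + 6·4 + 2·9 + 9·7 + 1·10 = 139 ≡ 7.
  S_1 = Σ v_i α_i r_i = 4·8·6 + 6·7·4 + 2·5·9 + 9·3·7 + 1·10·10 = 739 ≡ 2.
  α_i^2 mod 11 = [9, 5, 3, 9, 1].
  S_2 = Σ v_i α_i^2 r_i = 4·9·6 + 6·5·4 + 2·3·9 + 9·9·7 + 1·1·10 = 967 ≡ 10.
  S = (7, 2, 10) ≠ 0, so r is not a codeword (an error is present).
Step 3: locate the error. For a single error e at position i, S_ℓ = v_i·e·α_i^ℓ, so α_err = S_1/S_0.
  S_0^{−1} = 7^{−1} = 8 (mod 11), so α_err = 2·8 = 16 ≡ 5 = α_3. Error position i = 3.
  Consistency check: S_2/S_1 = 10·6 = 60 ≡ 5 = α_err ✓ (single-error assumption holds).
Step 4: error magnitude e = S_0/v_3 = S_0·∏_{j≠3}(α_3 − α_j) = 7·6 = 42 ≡ 9 (mod 11).
Step 5: correct position 3: c_3 = r_3 − e = 9 − 9 ≡ 0 (mod 11). Hence c = [6, 4, 0, 7, 10].
  Check: interpolating c through the α_i gives m(x) = 1 + 2·x (degree < 2) with m(α_i) = c_i for every i, so c is indeed a codeword.


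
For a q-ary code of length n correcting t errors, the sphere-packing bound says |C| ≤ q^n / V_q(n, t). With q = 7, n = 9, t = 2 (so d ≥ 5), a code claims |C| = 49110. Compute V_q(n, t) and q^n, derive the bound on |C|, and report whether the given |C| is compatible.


V_q(n, t) = 1351, q^n = 40353607, Hamming bound = 29869, |C| = 49110 > bound (violated).

Step 1: Compute V_q(n, t) = Σ_{j=0}^2 C(n, j) (q−1)^j.
  j = 0: C(9,0)·(6)^0 = 1·1 = 1.
  j = 1: C(9,1)·(6)^1 = 9·6 = 54.
  j = 2: C(9,2)·(6)^2 = 36·36 = 1296.
  V_q(n, t) = 1 + 54 + 1296 = 1351.
Step 2: q^n = 7^9 = 40353607.
Step 3: Hamming bound ⌊q^n / V_q(n,t)⌋ = ⌊40353607/1351⌋ = 29869.
Step 4: Compare |C| = 49110 to 29869: violated.
The claimed |C| lies above the Hamming bound, so no 7-ary code of length 9 with d ≥ 5 can have 49110 codewords.


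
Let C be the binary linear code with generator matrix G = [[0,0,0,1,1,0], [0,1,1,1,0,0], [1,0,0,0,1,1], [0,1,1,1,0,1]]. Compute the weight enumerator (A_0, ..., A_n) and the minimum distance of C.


Weight distribution: A_0 = 1, A_1 = 1, A_2 = 3, A_3 = 6, A_4 = 3, A_5 = 1, A_6 = 1. Minimum distance d = 1.

Enumerate all 2^4 = 16 messages m ∈ F_2^4.
For each, compute codeword c = mG in F_2^6, then tally its weight.
  m = 0000 → c = 000000, weight = 0.
  m = 1000 → c = 000110, weight = 2.
  m = 0100 → c = 011100, weight = 3.
  m = 1100 → c = 011010, weight = 3.
  m = 0010 → c = 100011, weight = 3.
  m = 1010 → c = 100101, weight = 3.
  m = 0110 → c = 111111, weight = 6.
  m = 1110 → c = 111001, weight = 4.
  m = 0001 → c = 011101, weight = 4.
  m = 1001 → c = 011011, weight = 4.
  m = 0101 → c = 000001, weight = 1.
  m = 1101 → c = 000111, weight = 3.
  m = 0011 → c = 111110, weight = 5.
  m = 1011 → c = 111000, weight = 3.
  m = 0111 → c = 100010, weight = 2.
  m = 1111 → c = 100100, weight = 2.
Tally weights:
  weight 0: 1 codewords.
  weight 1: 1 codewords.
  weight 2: 3 codewords.
  weight 3: 6 codewords.
  weight 4: 3 codewords.
  weight 5: 1 codewords.
  weight 6: 1 codewords.
Minimum distance d = smallest w > 0 with A_w > 0 = 1.
Sanity: Σ A_w = 16 = 2^4 = 16 ✓.


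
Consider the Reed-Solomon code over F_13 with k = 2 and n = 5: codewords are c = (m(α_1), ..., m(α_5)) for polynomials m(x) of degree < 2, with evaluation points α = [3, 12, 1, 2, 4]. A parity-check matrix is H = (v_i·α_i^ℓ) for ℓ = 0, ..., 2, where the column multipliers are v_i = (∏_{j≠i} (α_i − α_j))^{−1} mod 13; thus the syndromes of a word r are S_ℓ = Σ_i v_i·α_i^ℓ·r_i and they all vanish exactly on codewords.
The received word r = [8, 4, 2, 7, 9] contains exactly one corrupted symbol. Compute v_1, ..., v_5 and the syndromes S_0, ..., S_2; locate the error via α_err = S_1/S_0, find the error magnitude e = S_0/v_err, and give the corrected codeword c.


S = (9, 9, 9), error at position 3, error magnitude e = 9, c = [8, 4, 6, 7, 9].

Step 1: column multipliers v_i = (∏_{j≠i}(α_i − α_j))^{−1} mod 13.
  i = 1 (α = 3): (3−12)(3−1)(3−2)(3−4) = (−9)·2·1·(−1) = 18 ≡ 5, so v_1 = 5^{−1} = 8 (mod 13).
  i = 2 (α = 12): (12−3)(12−1)(12−2)(12−4) = 9·11·10·8 = 7920 ≡ 3, so v_2 = 3^{−1} = 9 (mod 13).
  i = 3 (α = 1): (1−3)(1−12)(1−2)(1−4) = (−2)·(−11)·(−1)·(−3) = 66 ≡ 1, so v_3 = 1^{−1} = 1 (mod 13).
  i = 4 (α = 2): (2−3)(2−12)(2−1)(2−4) = (−1)·(−10)·1·(−2) = −20 ≡ 6, so v_4 = 6^{−1} = 11 (mod 13).
  i = 5 (α = 4): (4−3)(4−12)(4−1)(4−2) = 1·(−8)·3·2 = −48 ≡ 4, so v_5 = 4^{−1} = 10 (mod 13).
  v = [8, 9, 1, 11, 10].
Step 2: syndromes of r = [8, 4, 2, 7, 9] (all sums mod 13).
  S_0 = Σ v_i r_i = 8·8 + 9·4 + 1·2 + 11·7 + 10·9 = 269 ≡ 9.
  S_1 = Σ v_i α_i r_i = 8·3·8 + 9·12·4 + 1·1·2 + 11·2·7 + 10·4·9 = 1140 ≡ 9.
  α_i^2 mod 13 = [9, 1, 1, 4, 3].
  S_2 = Σ v_i α_i^2 r_i = 8·9·8 + 9·1·4 + 1·1·2 + 11·4·7 + 10·3·9 = 1192 ≡ 9.
  S = (9, 9, 9) ≠ 0, so r is not a codeword (an error is present).
Step 3: locate the error. For a single error e at position i, S_ℓ = v_i·e·α_i^ℓ, so α_err = S_1/S_0.
  S_0^{−1} = 9^{−1} = 3 (mod 13), so α_err = 9·3 = 27 ≡ 1 = α_3. Error position i = 3.
  Consistency check: S_2/S_1 = 9·3 = 27 ≡ 1 = α_err ✓ (single-error assumption holds).
Step 4: error magnitude e = S_0/v_3 = S_0·∏_{j≠3}(α_3 − α_j) = 9·1 = 9 ≡ 9 (mod 13).
Step 5: correct position 3: c_3 = r_3 − e = 2 − 9 ≡ 6 (mod 13). Hence c = [8, 4, 6, 7, 9].
  Check: interpolating c through the α_i gives m(x) = 5 + 1·x (degree < 2) with m(α_i) = c_i for every i, so c is indeed a codeword.


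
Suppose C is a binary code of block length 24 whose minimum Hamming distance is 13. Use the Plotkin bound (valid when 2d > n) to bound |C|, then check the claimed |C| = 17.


Plotkin bound M ≤ 12; given |C| = 17 > bound (violated).

Check applicability: 2d = 26, n = 24.
2d − n = 2 > 0, so Plotkin applies.
Compute d/(2d−n) = 13/2 ≈ 6.5000.
⌊d/(2d−n)⌋ = 6.
Plotkin bound: M ≤ 2·6 = 12.
Given |C| = 17, check: VIOLATED.
This |C| is above the Plotkin bound, so no binary code with n = 24, d = 13 and 17 codewords exists.


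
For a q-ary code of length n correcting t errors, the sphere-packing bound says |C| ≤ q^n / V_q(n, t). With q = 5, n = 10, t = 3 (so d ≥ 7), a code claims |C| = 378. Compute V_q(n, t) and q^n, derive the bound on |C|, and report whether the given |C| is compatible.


V_q(n, t) = 8441, q^n = 9765625, Hamming bound = 1156, |C| = 378 ≤ bound (satisfied).

Step 1: Compute V_q(n, t) = Σ_{j=0}^3 C(n, j) (q−1)^j.
  j = 0: C(10,0)·(4)^0 = 1·1 = 1.
  j = 1: C(10,1)·(4)^1 = 10·4 = 40.
  j = 2: C(10,2)·(4)^2 = 45·16 = 720.
  j = 3: C(10,3)·(4)^3 = 120·64 = 7680.
  V_q(n, t) = 1 + 40 + 720 + 7680 = 8441.
Step 2: q^n = 5^10 = 9765625.
Step 3: Hamming bound ⌊q^n / V_q(n,t)⌋ = ⌊9765625/8441⌋ = 1156.
Step 4: Compare |C| = 378 to 1156: satisfied.
The claimed |C| lies below the Hamming bound.


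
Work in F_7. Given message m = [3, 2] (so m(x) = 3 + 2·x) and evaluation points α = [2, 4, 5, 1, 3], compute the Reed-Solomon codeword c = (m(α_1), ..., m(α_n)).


c = [0, 4, 6, 5, 2]

Message polynomial: m(x) = 3 + 2·x (mod 7).
For each evaluation point α_i, compute m(α_i) mod 7:
  α_1 = 2: Horner steps 2 → 0, so m(2) = 0.
  α_2 = 4: Horner steps 2 → 4, so m(4) = 4.
  α_3 = 5: Horner steps 2 → 6, so m(5) = 6.
  α_4 = 1: Horner steps 2 → 5, so m(1) = 5.
  α_5 = 3: Horner steps 2 → 2, so m(3) = 2.
Codeword c = [0, 4, 6, 5, 2] ∈ F_7^5.


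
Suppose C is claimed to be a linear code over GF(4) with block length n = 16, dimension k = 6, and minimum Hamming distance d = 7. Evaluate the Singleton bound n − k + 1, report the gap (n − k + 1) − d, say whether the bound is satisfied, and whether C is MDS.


Singleton RHS = n − k + 1 = 11, slack = 4, bound satisfied, not MDS.

Singleton bound: d ≤ n − k + 1.
Here n = 16, k = 6, so n − k + 1 = 11.
Given d = 7, check d ≤ 11: YES.
Slack = (n − k + 1) − d = 4.
The code is NOT MDS (slack = 4 > 0).
Description: the claimed parameters are [16, 6, 7]_4; such a code would be non-MDS.


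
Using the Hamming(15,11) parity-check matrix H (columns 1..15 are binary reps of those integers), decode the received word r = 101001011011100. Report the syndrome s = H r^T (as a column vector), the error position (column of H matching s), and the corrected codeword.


s = (1, 1, 1, 1)^T, error position = 15, corrected codeword c = 101001011011101

Compute s = H r^T mod 2 one row at a time:
  s_1 = 1 + 1 + 0 + 1 + 1 + 1 + 0 + 0 = 5 ≡ 1 (mod 2).
  s_2 = 0 + 0 + 1 + 0 + 1 + 1 + 0 + 0 = 3 ≡ 1 (mod 2).
  s_3 = 0 + 1 + 1 + 0 + 0 + 1 + 0 + 0 = 3 ≡ 1 (mod 2).
  s_4 = 1 + 1 + 0 + 0 + 1 + 1 + 1 + 0 = 5 ≡ 1 (mod 2).
s = (1, 1, 1, 1)^T — this equals column 15 of H (binary 1111), so error is at position 15.
Correct: flip bit 15 of r = 101001011011100 to get c = 101001011011101.


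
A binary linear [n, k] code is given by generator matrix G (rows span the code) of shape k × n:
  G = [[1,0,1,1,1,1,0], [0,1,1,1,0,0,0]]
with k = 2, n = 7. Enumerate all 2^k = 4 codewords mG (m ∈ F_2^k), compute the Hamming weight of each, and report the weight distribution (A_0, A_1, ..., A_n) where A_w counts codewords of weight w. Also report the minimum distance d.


Weight distribution: A_0 = 1, A_3 = 1, A_4 = 1, A_5 = 1. Minimum distance d = 3.

Enumerate all 2^2 = 4 messages m ∈ F_2^2.
For each, compute codeword c = mG in F_2^7, then tally its weight.
  m = 00 → c = 0000000, weight = 0.
  m = 10 → c = 1011110, weight = 5.
  m = 01 → c = 0111000, weight = 3.
  m = 11 → c = 1100110, weight = 4.
Tally weights:
  weight 0: 1 codewords.
  weight 3: 1 codewords.
  weight 4: 1 codewords.
  weight 5: 1 codewords.
Minimum distance d = smallest w > 0 with A_w > 0 = 3.
Sanity: Σ A_w = 4 = 2^2 = 4 ✓.


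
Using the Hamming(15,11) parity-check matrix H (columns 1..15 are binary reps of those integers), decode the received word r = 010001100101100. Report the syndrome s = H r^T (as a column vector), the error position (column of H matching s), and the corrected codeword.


s = (1, 0, 0, 0)^T, error position = 8, corrected codeword c = 010001110101100

Compute s = H r^T mod 2 one row at a time:
  s_1 = 0 + 0 + 1 + 0 + 1 + 1 + 0 + 0 = 3 ≡ 1 (mod 2).
  s_2 = 0 + 0 + 1 + 1 + 1 + 1 + 0 + 0 = 4 ≡ 0 (mod 2).
  s_3 = 1 + 0 + 1 + 1 + 1 + 0 + 0 + 0 = 4 ≡ 0 (mod 2).
  s_4 = 0 + 0 + 0 + 1 + 0 + 0 + 1 + 0 = 2 ≡ 0 (mod 2).
s = (1, 0, 0, 0)^T — this equals column 8 of H (binary 1000), so error is at position 8.
Correct: flip bit 8 of r = 010001100101100 to get c = 010001110101100.


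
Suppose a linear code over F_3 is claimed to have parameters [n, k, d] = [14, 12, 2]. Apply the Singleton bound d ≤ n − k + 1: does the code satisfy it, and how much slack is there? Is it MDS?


Singleton RHS = n − k + 1 = 3, slack = 1, bound satisfied, not MDS.

Singleton bound: d ≤ n − k + 1.
Here n = 14, k = 12, so n − k + 1 = 3.
Given d = 2, check d ≤ 3: YES.
Slack = (n − k + 1) − d = 1.
The code is NOT MDS (slack = 1 > 0).
Description: the claimed parameters are [14, 12, 2]_3; such a code would be non-MDS.


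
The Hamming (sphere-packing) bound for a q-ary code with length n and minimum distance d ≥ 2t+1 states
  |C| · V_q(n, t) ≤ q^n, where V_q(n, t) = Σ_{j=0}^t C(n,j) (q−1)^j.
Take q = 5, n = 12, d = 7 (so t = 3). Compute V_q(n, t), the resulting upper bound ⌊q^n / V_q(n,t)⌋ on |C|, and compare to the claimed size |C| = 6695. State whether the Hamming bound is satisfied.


V_q(n, t) = 15185, q^n = 244140625, Hamming bound = 16077, |C| = 6695 ≤ bound (satisfied).

Step 1: Compute V_q(n, t) = Σ_{j=0}^3 C(n, j) (q−1)^j.
  j = 0: C(12,0)·(4)^0 = 1·1 = 1.
  j = 1: C(12,1)·(4)^1 = 12·4 = 48.
  j = 2: C(12,2)·(4)^2 = 66·16 = 1056.
  j = 3: C(12,3)·(4)^3 = 220·64 = 14080.
  V_q(n, t) = 1 + 48 + 1056 + 14080 = 15185.
Step 2: q^n = 5^12 = 244140625.
Step 3: Hamming bound ⌊q^n / V_q(n,t)⌋ = ⌊244140625/15185⌋ = 16077.
Step 4: Compare |C| = 6695 to 16077: satisfied.
The claimed |C| lies below the Hamming bound.


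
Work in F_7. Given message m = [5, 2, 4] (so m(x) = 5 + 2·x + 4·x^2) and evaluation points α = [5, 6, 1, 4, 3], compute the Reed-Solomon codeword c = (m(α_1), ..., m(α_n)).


c = [3, 0, 4, 0, 5]

Message polynomial: m(x) = 5 + 2·x + 4·x^2 (mod 7).
For each evaluation point α_i, compute m(α_i) mod 7:
  α_1 = 5: Horner steps 4 → 1 → 3, so m(5) = 3.
  α_2 = 6: Horner steps 4 → 5 → 0, so m(6) = 0.
  α_3 = 1: Horner steps 4 → 6 → 4, so m(1) = 4.
  α_4 = 4: Horner steps 4 → 4 → 0, so m(4) = 0.
  α_5 = 3: Horner steps 4 → 0 → 5, so m(3) = 5.
Codeword c = [3, 0, 4, 0, 5] ∈ F_7^5.


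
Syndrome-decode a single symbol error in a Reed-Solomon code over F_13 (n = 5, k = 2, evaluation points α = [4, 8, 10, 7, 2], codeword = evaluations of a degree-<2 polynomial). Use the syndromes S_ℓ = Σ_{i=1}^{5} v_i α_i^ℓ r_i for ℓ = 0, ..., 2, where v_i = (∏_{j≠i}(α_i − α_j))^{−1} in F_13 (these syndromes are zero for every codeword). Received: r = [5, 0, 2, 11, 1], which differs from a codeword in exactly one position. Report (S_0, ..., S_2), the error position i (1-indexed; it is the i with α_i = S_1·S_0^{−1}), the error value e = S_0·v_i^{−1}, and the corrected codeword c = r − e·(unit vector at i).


S = (12, 3, 4), error at position 3, error magnitude e = 11, c = [5, 0, 4, 11, 1].

Step 1: column multipliers v_i = (∏_{j≠i}(α_i − α_j))^{−1} mod 13.
  i = 1 (α = 4): (4−8)(4−10)(4−7)(4−2) = (−4)·(−6)·(−3)·2 = −144 ≡ 12, so v_1 = 12^{−1} = 12 (mod 13).
  i = 2 (α = 8): (8−4)(8−10)(8−7)(8−2) = 4·(−2)·1·6 = −48 ≡ 4, so v_2 = 4^{−1} = 10 (mod 13).
  i = 3 (α = 10): (10−4)(10−8)(10−7)(10−2) = 6·2·3·8 = 288 ≡ 2, so v_3 = 2^{−1} = 7 (mod 13).
  i = 4 (α = 7): (7−4)(7−8)(7−10)(7−2) = 3·(−1)·(−3)·5 = 45 ≡ 6, so v_4 = 6^{−1} = 11 (mod 13).
  i = 5 (α = 2): (2−4)(2−8)(2−10)(2−7) = (−2)·(−6)·(−8)·(−5) = 480 ≡ 12, so v_5 = 12^{−1} = 12 (mod 13).
  v = [12, 10, 7, 11, 12].
Step 2: syndromes of r = [5, 0, 2, 11, 1] (all sums mod 13).
  S_0 = Σ v_i r_i = 12·5 + 10·0 + 7·2 + 11·11 + 12·1 = 207 ≡ 12.
  S_1 = Σ v_i α_i r_i = 12·4·5 + 10·8·0 + 7·10·2 + 11·7·11 + 12·2·1 = 1251 ≡ 3.
  α_i^2 mod 13 = [3, 12, 9, 10, 4].
  S_2 = Σ v_i α_i^2 r_i = 12·3·5 + 10·12·0 + 7·9·2 + 11·10·11 + 12·4·1 = 1564 ≡ 4.
  S = (12, 3, 4) ≠ 0, so r is not a codeword (an error is present).
Step 3: locate the error. For a single error e at position i, S_ℓ = v_i·e·α_i^ℓ, so α_err = S_1/S_0.
  S_0^{−1} = 12^{−1} = 12 (mod 13), so α_err = 3·12 = 36 ≡ 10 = α_3. Error position i = 3.
  Consistency check: S_2/S_1 = 4·9 = 36 ≡ 10 = α_err ✓ (single-error assumption holds).
Step 4: error magnitude e = S_0/v_3 = S_0·∏_{j≠3}(α_3 − α_j) = 12·2 = 24 ≡ 11 (mod 13).
Step 5: correct position 3: c_3 = r_3 − e = 2 − 11 ≡ 4 (mod 13). Hence c = [5, 0, 4, 11, 1].
  Check: interpolating c through the α_i gives m(x) = 10 + 2·x (degree < 2) with m(α_i) = c_i for every i, so c is indeed a codeword.


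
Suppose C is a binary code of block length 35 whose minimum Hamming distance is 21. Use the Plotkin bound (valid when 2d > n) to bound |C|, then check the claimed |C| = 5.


Plotkin bound M ≤ 6; given |C| = 5 ≤ bound (satisfied).

Check applicability: 2d = 42, n = 35.
2d − n = 7 > 0, so Plotkin applies.
Compute d/(2d−n) = 21/7 ≈ 3.0000.
⌊d/(2d−n)⌋ = 3.
Plotkin bound: M ≤ 2·3 = 6.
Given |C| = 5, check: satisfied.
This |C| is below the Plotkin bound.


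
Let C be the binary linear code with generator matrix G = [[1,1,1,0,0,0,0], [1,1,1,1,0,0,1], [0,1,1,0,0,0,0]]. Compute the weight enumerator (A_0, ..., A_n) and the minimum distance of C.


Weight distribution: A_0 = 1, A_1 = 1, A_2 = 2, A_3 = 2, A_4 = 1, A_5 = 1. Minimum distance d = 1.

Enumerate all 2^3 = 8 messages m ∈ F_2^3.
For each, compute codeword c = mG in F_2^7, then tally its weight.
  m = 000 → c = 0000000, weight = 0.
  m = 100 → c = 1110000, weight = 3.
  m = 010 → c = 1111001, weight = 5.
  m = 110 → c = 0001001, weight = 2.
  m = 001 → c = 0110000, weight = 2.
  m = 101 → c = 1000000, weight = 1.
  m = 011 → c = 1001001, weight = 3.
  m = 111 → c = 0111001, weight = 4.
Tally weights:
  weight 0: 1 codewords.
  weight 1: 1 codewords.
  weight 2: 2 codewords.
  weight 3: 2 codewords.
  weight 4: 1 codewords.
  weight 5: 1 codewords.
Minimum distance d = smallest w > 0 with A_w > 0 = 1.
Sanity: Σ A_w = 8 = 2^3 = 8 ✓.


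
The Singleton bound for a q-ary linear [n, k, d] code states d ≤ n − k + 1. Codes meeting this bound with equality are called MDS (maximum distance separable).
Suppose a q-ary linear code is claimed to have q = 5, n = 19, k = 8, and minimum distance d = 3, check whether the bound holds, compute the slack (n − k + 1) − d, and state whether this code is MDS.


Singleton RHS = n − k + 1 = 12, slack = 9, bound satisfied, not MDS.

Singleton bound: d ≤ n − k + 1.
Here n = 19, k = 8, so n − k + 1 = 12.
Given d = 3, check d ≤ 12: YES.
Slack = (n − k + 1) − d = 9.
The code is NOT MDS (slack = 9 > 0).
Description: the claimed parameters are [19, 8, 3]_5; such a code would be non-MDS.
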